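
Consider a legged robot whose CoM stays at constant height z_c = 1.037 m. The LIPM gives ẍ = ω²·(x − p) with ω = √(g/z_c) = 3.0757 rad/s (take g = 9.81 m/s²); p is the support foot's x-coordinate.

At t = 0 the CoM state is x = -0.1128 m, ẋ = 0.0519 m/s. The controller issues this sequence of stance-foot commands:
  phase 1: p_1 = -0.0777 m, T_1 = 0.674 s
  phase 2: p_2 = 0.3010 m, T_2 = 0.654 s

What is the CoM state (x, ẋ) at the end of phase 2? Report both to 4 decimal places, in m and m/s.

phase 1: p=-0.0777, T=0.674, ωT=2.073022, cosh=4.037306, sinh=3.911501; start (x,ẋ)=(-0.112800, 0.051900) → end (x,ẋ)=(-0.153406, -0.212738)
phase 2: p=0.3010, T=0.654, ωT=2.011508, cosh=3.804183, sinh=3.670396; start (x,ẋ)=(-0.153406, -0.212738) → end (x,ẋ)=(-1.681515, -5.939100)

x = -1.6815, ẋ = -5.9391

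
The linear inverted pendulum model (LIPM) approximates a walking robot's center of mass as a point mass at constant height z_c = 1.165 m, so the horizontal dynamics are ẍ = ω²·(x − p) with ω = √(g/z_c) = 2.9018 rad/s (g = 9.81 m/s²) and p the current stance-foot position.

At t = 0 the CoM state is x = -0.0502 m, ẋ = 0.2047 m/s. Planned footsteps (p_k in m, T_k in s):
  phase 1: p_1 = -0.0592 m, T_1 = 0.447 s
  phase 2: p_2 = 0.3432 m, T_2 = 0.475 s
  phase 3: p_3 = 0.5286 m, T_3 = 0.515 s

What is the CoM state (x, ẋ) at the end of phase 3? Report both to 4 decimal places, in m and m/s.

x = -0.9021, ẋ = -3.9622

phase 1: p=-0.0592, T=0.447, ωT=1.297105, cosh=1.966005, sinh=1.692683; start (x,ẋ)=(-0.050200, 0.204700) → end (x,ẋ)=(0.077900, 0.446648)
phase 2: p=0.3432, T=0.475, ωT=1.378355, cosh=2.110181, sinh=1.858188; start (x,ẋ)=(0.077900, 0.446648) → end (x,ẋ)=(0.069383, -0.488014)
phase 3: p=0.5286, T=0.515, ωT=1.494427, cosh=2.340580, sinh=2.116202; start (x,ẋ)=(0.069383, -0.488014) → end (x,ẋ)=(-0.902129, -3.962194)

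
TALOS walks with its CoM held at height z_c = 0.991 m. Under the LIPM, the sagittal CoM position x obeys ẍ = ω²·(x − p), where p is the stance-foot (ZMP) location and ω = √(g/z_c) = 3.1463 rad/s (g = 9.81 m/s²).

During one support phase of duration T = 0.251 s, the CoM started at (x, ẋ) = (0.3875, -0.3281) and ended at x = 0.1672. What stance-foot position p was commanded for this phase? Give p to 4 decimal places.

p = 0.7807

ωT = 3.1463·0.251 = 0.789721; cosh(ωT) = 1.328377, sinh(ωT) = 0.874406
x(T) = p + (x₀−p)·cosh(ωT) + (ẋ₀/ω)·sinh(ωT) ⇒ p·(1 − cosh) = x(T) − x₀·cosh − (ẋ₀/ω)·sinh
numerator   = 0.1672 − (0.3875)·1.328377 − (-0.3281/3.1463)·0.874406 = -0.256362
denominator = 1 − 1.328377 = -0.328377
p = -0.256362 / -0.328377 = 0.7807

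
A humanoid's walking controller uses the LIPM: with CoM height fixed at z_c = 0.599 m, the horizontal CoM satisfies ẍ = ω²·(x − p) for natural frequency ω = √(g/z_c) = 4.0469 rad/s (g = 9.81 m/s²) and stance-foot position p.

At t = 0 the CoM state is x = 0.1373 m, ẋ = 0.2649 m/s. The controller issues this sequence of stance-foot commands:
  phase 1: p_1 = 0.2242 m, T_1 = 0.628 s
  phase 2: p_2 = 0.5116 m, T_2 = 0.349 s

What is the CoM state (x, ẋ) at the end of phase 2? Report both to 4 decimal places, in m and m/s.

x = -0.6738, ẋ = -4.5020

phase 1: p=0.2242, T=0.628, ωT=2.541453, cosh=6.388431, sinh=6.309679; start (x,ẋ)=(0.137300, 0.264900) → end (x,ẋ)=(0.082061, -0.526665)
phase 2: p=0.5116, T=0.349, ωT=1.412368, cosh=2.174616, sinh=1.931050; start (x,ẋ)=(0.082061, -0.526665) → end (x,ẋ)=(-0.673789, -4.502040)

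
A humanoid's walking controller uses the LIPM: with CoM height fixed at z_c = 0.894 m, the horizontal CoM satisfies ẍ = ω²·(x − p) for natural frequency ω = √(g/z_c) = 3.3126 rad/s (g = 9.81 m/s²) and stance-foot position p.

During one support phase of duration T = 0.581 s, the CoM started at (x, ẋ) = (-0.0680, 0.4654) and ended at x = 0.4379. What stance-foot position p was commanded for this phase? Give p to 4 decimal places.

p = -0.0819

ωT = 3.3126·0.581 = 1.924621; cosh(ωT) = 3.499240, sinh(ωT) = 3.353309
x(T) = p + (x₀−p)·cosh(ωT) + (ẋ₀/ω)·sinh(ωT) ⇒ p·(1 − cosh) = x(T) − x₀·cosh − (ẋ₀/ω)·sinh
numerator   = 0.4379 − (-0.0680)·3.499240 − (0.4654/3.3126)·3.353309 = 0.204729
denominator = 1 − 3.499240 = -2.499240
p = 0.204729 / -2.499240 = -0.0819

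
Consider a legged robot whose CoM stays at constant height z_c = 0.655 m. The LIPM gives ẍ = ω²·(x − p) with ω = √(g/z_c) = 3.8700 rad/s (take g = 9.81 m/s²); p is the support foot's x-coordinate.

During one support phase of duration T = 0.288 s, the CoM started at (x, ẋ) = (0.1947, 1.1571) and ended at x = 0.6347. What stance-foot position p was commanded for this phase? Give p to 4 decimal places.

ωT = 3.8700·0.288 = 1.114560; cosh(ωT) = 1.688143, sinh(ωT) = 1.360084
x(T) = p + (x₀−p)·cosh(ωT) + (ẋ₀/ω)·sinh(ωT) ⇒ p·(1 − cosh) = x(T) − x₀·cosh − (ẋ₀/ω)·sinh
numerator   = 0.6347 − (0.1947)·1.688143 − (1.1571/3.8700)·1.360084 = -0.100636
denominator = 1 − 1.688143 = -0.688143
p = -0.100636 / -0.688143 = 0.1462

p = 0.1462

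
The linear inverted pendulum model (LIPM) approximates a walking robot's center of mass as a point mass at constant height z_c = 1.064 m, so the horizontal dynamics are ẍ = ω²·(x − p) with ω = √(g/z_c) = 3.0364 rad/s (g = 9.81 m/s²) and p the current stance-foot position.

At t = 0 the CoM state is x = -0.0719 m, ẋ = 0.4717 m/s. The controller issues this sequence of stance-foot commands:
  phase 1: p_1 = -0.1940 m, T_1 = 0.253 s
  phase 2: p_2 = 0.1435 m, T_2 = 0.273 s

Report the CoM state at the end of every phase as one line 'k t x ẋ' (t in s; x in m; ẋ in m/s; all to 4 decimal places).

1 0.2530 0.0974 0.9315
2 0.5260 0.3650 1.1404

phase 1: p=-0.1940, T=0.253, ωT=0.768209, cosh=1.309872, sinh=0.846030; start (x,ẋ)=(-0.071900, 0.471700) → end (x,ẋ)=(0.097365, 0.931528)
phase 2: p=0.1435, T=0.273, ωT=0.828937, cosh=1.363698, sinh=0.927185; start (x,ẋ)=(0.097365, 0.931528) → end (x,ẋ)=(0.365034, 1.140438)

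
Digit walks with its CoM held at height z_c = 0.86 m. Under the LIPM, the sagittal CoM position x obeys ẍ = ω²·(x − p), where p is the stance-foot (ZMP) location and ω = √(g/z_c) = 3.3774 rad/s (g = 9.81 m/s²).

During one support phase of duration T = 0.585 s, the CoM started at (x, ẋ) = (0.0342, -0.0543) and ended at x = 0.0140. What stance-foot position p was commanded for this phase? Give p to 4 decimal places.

p = 0.0205

ωT = 3.3774·0.585 = 1.975779; cosh(ωT) = 3.675445, sinh(ωT) = 3.536791
x(T) = p + (x₀−p)·cosh(ωT) + (ẋ₀/ω)·sinh(ωT) ⇒ p·(1 − cosh) = x(T) − x₀·cosh − (ẋ₀/ω)·sinh
numerator   = 0.0140 − (0.0342)·3.675445 − (-0.0543/3.3774)·3.536791 = -0.054838
denominator = 1 − 3.675445 = -2.675445
p = -0.054838 / -2.675445 = 0.0205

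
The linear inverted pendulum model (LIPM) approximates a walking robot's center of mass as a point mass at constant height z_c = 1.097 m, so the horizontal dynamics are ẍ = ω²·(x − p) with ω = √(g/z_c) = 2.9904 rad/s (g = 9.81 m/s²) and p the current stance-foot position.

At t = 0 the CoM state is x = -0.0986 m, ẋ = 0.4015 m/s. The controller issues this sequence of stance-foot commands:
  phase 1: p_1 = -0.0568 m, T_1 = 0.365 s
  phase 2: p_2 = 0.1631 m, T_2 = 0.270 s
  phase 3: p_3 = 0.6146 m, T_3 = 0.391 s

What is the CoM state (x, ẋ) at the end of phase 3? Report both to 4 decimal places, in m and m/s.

phase 1: p=-0.0568, T=0.365, ωT=1.091496, cosh=1.657220, sinh=1.321507; start (x,ẋ)=(-0.098600, 0.401500) → end (x,ẋ)=(0.051358, 0.500187)
phase 2: p=0.1631, T=0.270, ωT=0.807408, cosh=1.344051, sinh=0.898038; start (x,ẋ)=(0.051358, 0.500187) → end (x,ẋ)=(0.163122, 0.372194)
phase 3: p=0.6146, T=0.391, ωT=1.169246, cosh=1.765083, sinh=1.454482; start (x,ẋ)=(0.163122, 0.372194) → end (x,ẋ)=(-0.001267, -1.306742)

x = -0.0013, ẋ = -1.3067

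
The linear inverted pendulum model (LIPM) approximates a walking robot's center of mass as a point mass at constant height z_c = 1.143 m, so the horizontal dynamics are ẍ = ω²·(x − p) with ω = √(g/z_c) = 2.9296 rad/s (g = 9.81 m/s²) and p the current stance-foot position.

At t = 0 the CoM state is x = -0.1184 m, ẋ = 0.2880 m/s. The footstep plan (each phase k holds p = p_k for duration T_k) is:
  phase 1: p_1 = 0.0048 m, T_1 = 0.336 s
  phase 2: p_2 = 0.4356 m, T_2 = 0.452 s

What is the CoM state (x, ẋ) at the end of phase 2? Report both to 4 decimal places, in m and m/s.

x = -0.5676, ẋ = -2.5388

phase 1: p=0.0048, T=0.336, ωT=0.984346, cosh=1.524872, sinh=1.151188; start (x,ẋ)=(-0.118400, 0.288000) → end (x,ẋ)=(-0.069894, 0.023669)
phase 2: p=0.4356, T=0.452, ωT=1.324179, cosh=2.012560, sinh=1.746539; start (x,ẋ)=(-0.069894, 0.023669) → end (x,ẋ)=(-0.567627, -2.538809)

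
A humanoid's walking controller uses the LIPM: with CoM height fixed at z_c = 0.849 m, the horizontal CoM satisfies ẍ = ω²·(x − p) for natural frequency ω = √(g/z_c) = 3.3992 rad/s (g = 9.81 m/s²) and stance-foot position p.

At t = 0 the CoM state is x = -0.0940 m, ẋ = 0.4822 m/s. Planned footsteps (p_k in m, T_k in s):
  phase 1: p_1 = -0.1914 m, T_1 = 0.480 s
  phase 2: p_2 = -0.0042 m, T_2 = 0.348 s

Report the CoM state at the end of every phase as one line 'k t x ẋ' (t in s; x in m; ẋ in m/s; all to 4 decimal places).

phase 1: p=-0.1914, T=0.480, ωT=1.631616, cosh=2.653871, sinh=2.458258; start (x,ẋ)=(-0.094000, 0.482200) → end (x,ẋ)=(0.415808, 2.093582)
phase 2: p=-0.0042, T=0.348, ωT=1.182922, cosh=1.785139, sinh=1.478757; start (x,ẋ)=(0.415808, 2.093582) → end (x,ẋ)=(1.656345, 5.848543)

1 0.4800 0.4158 2.0936
2 0.8280 1.6563 5.8485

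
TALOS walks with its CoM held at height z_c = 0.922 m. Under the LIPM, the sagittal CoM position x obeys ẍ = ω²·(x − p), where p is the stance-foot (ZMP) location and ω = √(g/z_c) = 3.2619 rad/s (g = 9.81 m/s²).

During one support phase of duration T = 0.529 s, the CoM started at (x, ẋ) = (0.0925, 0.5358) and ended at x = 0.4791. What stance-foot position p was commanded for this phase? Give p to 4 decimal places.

ωT = 3.2619·0.529 = 1.725545; cosh(ωT) = 2.896829, sinh(ωT) = 2.718753
x(T) = p + (x₀−p)·cosh(ωT) + (ẋ₀/ω)·sinh(ωT) ⇒ p·(1 − cosh) = x(T) − x₀·cosh − (ẋ₀/ω)·sinh
numerator   = 0.4791 − (0.0925)·2.896829 − (0.5358/3.2619)·2.718753 = -0.235439
denominator = 1 − 2.896829 = -1.896829
p = -0.235439 / -1.896829 = 0.1241

p = 0.1241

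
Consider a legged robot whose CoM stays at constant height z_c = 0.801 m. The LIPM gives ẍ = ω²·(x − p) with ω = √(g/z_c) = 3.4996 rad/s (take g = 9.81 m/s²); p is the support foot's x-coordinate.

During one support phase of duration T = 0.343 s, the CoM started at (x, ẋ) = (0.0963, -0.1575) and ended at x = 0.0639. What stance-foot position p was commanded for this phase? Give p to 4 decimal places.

ωT = 3.4996·0.343 = 1.200363; cosh(ωT) = 1.811203, sinh(ωT) = 1.510118
x(T) = p + (x₀−p)·cosh(ωT) + (ẋ₀/ω)·sinh(ωT) ⇒ p·(1 − cosh) = x(T) − x₀·cosh − (ẋ₀/ω)·sinh
numerator   = 0.0639 − (0.0963)·1.811203 − (-0.1575/3.4996)·1.510118 = -0.042556
denominator = 1 − 1.811203 = -0.811203
p = -0.042556 / -0.811203 = 0.0525

p = 0.0525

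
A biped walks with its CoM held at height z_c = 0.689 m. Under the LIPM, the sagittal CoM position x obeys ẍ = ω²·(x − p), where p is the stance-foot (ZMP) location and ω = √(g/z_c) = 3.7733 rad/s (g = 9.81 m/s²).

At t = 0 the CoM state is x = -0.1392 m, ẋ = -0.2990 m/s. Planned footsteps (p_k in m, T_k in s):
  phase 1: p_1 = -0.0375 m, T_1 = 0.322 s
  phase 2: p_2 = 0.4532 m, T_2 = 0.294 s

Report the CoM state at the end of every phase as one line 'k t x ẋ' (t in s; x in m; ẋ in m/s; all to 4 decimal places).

phase 1: p=-0.0375, T=0.322, ωT=1.215003, cosh=1.833506, sinh=1.536797; start (x,ẋ)=(-0.139200, -0.299000) → end (x,ẋ)=(-0.345745, -1.137956)
phase 2: p=0.4532, T=0.294, ωT=1.109350, cosh=1.681080, sinh=1.351307; start (x,ẋ)=(-0.345745, -1.137956) → end (x,ẋ)=(-1.297419, -5.986724)

1 0.3220 -0.3457 -1.1380
2 0.6160 -1.2974 -5.9867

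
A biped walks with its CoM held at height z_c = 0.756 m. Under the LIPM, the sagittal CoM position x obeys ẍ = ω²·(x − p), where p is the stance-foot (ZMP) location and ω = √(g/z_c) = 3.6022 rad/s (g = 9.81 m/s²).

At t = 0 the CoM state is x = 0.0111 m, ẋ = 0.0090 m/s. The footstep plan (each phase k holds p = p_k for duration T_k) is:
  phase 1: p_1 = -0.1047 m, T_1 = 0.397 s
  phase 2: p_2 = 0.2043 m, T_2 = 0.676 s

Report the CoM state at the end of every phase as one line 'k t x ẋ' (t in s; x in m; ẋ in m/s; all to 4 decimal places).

1 0.3970 0.1560 0.8416
2 1.0730 1.2501 3.8562

phase 1: p=-0.1047, T=0.397, ωT=1.430073, cosh=2.209149, sinh=1.969857; start (x,ẋ)=(0.011100, 0.009000) → end (x,ẋ)=(0.156041, 0.841578)
phase 2: p=0.2043, T=0.676, ωT=2.435087, cosh=5.752202, sinh=5.664612; start (x,ẋ)=(0.156041, 0.841578) → end (x,ẋ)=(1.250122, 3.856201)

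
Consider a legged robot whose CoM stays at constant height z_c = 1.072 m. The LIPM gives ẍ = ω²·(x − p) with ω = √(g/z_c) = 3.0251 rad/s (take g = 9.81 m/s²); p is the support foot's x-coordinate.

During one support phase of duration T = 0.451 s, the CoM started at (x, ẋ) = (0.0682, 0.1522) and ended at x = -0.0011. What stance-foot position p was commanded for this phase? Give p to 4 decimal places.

ωT = 3.0251·0.451 = 1.364320; cosh(ωT) = 2.084308, sinh(ωT) = 1.828754
x(T) = p + (x₀−p)·cosh(ωT) + (ẋ₀/ω)·sinh(ωT) ⇒ p·(1 − cosh) = x(T) − x₀·cosh − (ẋ₀/ω)·sinh
numerator   = -0.0011 − (0.0682)·2.084308 − (0.1522/3.0251)·1.828754 = -0.235259
denominator = 1 − 2.084308 = -1.084308
p = -0.235259 / -1.084308 = 0.2170

p = 0.2170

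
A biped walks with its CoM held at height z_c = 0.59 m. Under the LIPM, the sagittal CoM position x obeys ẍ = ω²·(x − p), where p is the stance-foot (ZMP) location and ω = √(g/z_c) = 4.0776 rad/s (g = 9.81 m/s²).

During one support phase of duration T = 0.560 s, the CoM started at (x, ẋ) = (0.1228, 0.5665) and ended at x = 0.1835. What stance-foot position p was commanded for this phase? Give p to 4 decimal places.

ωT = 4.0776·0.560 = 2.283456; cosh(ωT) = 4.956229, sinh(ωT) = 4.854298
x(T) = p + (x₀−p)·cosh(ωT) + (ẋ₀/ω)·sinh(ωT) ⇒ p·(1 − cosh) = x(T) − x₀·cosh − (ẋ₀/ω)·sinh
numerator   = 0.1835 − (0.1228)·4.956229 − (0.5665/4.0776)·4.854298 = -1.099531
denominator = 1 − 4.956229 = -3.956229
p = -1.099531 / -3.956229 = 0.2779

p = 0.2779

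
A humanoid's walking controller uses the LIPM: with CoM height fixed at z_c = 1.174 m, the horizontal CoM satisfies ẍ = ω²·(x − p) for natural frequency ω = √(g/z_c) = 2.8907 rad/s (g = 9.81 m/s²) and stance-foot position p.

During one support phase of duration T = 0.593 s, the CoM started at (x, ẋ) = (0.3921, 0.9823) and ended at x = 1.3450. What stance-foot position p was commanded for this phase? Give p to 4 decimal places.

p = 0.3706

ωT = 2.8907·0.593 = 1.714185; cosh(ωT) = 2.866130, sinh(ωT) = 2.686019
x(T) = p + (x₀−p)·cosh(ωT) + (ẋ₀/ω)·sinh(ωT) ⇒ p·(1 − cosh) = x(T) − x₀·cosh − (ẋ₀/ω)·sinh
numerator   = 1.3450 − (0.3921)·2.866130 − (0.9823/2.8907)·2.686019 = -0.691556
denominator = 1 − 2.866130 = -1.866130
p = -0.691556 / -1.866130 = 0.3706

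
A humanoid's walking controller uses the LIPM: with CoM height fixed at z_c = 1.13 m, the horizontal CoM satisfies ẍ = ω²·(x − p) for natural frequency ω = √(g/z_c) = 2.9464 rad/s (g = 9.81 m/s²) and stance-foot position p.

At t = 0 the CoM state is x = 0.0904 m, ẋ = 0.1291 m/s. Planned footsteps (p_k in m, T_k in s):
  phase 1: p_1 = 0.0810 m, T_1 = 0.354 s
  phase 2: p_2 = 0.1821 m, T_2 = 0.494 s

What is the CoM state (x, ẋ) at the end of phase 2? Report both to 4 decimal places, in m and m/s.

x = 0.2759, ẋ = 0.3541

phase 1: p=0.0810, T=0.354, ωT=1.043026, cosh=1.595088, sinh=1.242702; start (x,ẋ)=(0.090400, 0.129100) → end (x,ẋ)=(0.150444, 0.240344)
phase 2: p=0.1821, T=0.494, ωT=1.455522, cosh=2.259999, sinh=2.026720; start (x,ẋ)=(0.150444, 0.240344) → end (x,ẋ)=(0.275882, 0.354144)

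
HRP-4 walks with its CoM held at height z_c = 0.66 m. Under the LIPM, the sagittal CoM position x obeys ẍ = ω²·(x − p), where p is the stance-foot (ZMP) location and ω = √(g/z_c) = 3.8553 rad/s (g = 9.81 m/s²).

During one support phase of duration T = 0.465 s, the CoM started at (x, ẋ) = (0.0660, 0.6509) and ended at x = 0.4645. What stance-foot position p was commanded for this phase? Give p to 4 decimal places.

ωT = 3.8553·0.465 = 1.792715; cosh(ωT) = 3.086120, sinh(ωT) = 2.919613
x(T) = p + (x₀−p)·cosh(ωT) + (ẋ₀/ω)·sinh(ωT) ⇒ p·(1 − cosh) = x(T) − x₀·cosh − (ẋ₀/ω)·sinh
numerator   = 0.4645 − (0.0660)·3.086120 − (0.6509/3.8553)·2.919613 = -0.232109
denominator = 1 − 3.086120 = -2.086120
p = -0.232109 / -2.086120 = 0.1113

p = 0.1113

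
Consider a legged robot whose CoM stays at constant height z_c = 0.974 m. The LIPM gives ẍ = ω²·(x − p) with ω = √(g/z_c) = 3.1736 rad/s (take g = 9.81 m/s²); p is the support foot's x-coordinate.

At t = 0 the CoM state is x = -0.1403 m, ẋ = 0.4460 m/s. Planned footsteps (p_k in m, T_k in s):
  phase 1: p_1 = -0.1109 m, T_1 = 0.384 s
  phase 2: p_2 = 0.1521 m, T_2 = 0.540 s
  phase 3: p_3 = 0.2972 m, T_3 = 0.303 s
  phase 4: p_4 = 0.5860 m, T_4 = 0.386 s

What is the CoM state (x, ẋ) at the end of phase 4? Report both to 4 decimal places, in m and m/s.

phase 1: p=-0.1109, T=0.384, ωT=1.218662, cosh=1.839143, sinh=1.543517; start (x,ẋ)=(-0.140300, 0.446000) → end (x,ẋ)=(0.051947, 0.676242)
phase 2: p=0.1521, T=0.540, ωT=1.713744, cosh=2.864945, sinh=2.684755; start (x,ẋ)=(0.051947, 0.676242) → end (x,ẋ)=(0.437243, 1.084053)
phase 3: p=0.2972, T=0.303, ωT=0.961601, cosh=1.499081, sinh=1.116800; start (x,ẋ)=(0.437243, 1.084053) → end (x,ẋ)=(0.888617, 2.121433)
phase 4: p=0.5860, T=0.386, ωT=1.225010, cosh=1.848977, sinh=1.555222; start (x,ẋ)=(0.888617, 2.121433) → end (x,ẋ)=(2.185139, 5.416092)

x = 2.1851, ẋ = 5.4161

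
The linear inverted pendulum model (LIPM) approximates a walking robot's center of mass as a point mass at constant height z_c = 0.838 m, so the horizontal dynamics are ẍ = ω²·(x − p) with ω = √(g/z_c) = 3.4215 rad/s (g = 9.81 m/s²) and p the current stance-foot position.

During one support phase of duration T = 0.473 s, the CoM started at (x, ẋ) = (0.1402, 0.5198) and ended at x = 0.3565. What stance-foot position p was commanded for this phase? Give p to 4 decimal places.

ωT = 3.4215·0.473 = 1.618370; cosh(ωT) = 2.621540, sinh(ωT) = 2.423318
x(T) = p + (x₀−p)·cosh(ωT) + (ẋ₀/ω)·sinh(ωT) ⇒ p·(1 − cosh) = x(T) − x₀·cosh − (ẋ₀/ω)·sinh
numerator   = 0.3565 − (0.1402)·2.621540 − (0.5198/3.4215)·2.423318 = -0.379194
denominator = 1 − 2.621540 = -1.621540
p = -0.379194 / -1.621540 = 0.2338

p = 0.2338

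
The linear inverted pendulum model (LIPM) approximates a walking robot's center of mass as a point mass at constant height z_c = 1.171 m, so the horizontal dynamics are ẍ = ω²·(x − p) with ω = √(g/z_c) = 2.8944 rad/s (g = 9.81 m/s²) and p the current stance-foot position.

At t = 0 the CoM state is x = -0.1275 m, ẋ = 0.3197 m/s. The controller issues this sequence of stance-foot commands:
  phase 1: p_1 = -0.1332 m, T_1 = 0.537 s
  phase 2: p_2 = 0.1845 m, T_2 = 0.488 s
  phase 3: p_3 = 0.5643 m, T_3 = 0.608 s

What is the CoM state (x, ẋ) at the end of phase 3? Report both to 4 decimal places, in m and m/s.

x = 2.1878, ẋ = 4.9296

phase 1: p=-0.1332, T=0.537, ωT=1.554293, cosh=2.471539, sinh=2.260200; start (x,ẋ)=(-0.127500, 0.319700) → end (x,ẋ)=(0.130537, 0.827440)
phase 2: p=0.1845, T=0.488, ωT=1.412467, cosh=2.174808, sinh=1.931266; start (x,ẋ)=(0.130537, 0.827440) → end (x,ẋ)=(0.619245, 1.497880)
phase 3: p=0.5643, T=0.608, ωT=1.759795, cosh=2.991664, sinh=2.819584; start (x,ẋ)=(0.619245, 1.497880) → end (x,ẋ)=(2.187837, 4.929556)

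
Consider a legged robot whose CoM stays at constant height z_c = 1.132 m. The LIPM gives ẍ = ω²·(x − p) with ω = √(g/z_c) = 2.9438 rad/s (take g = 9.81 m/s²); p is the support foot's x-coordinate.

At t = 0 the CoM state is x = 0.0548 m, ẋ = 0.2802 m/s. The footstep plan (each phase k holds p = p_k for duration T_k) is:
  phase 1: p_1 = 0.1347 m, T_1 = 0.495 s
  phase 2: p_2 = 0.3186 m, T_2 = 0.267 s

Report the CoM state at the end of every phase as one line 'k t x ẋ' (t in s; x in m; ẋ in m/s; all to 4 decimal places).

phase 1: p=0.1347, T=0.495, ωT=1.457181, cosh=2.263365, sinh=2.030473; start (x,ẋ)=(0.054800, 0.280200) → end (x,ẋ)=(0.147124, 0.156608)
phase 2: p=0.3186, T=0.267, ωT=0.785995, cosh=1.325127, sinh=0.869461; start (x,ẋ)=(0.147124, 0.156608) → end (x,ẋ)=(0.137627, -0.231371)

1 0.4950 0.1471 0.1566
2 0.7620 0.1376 -0.2314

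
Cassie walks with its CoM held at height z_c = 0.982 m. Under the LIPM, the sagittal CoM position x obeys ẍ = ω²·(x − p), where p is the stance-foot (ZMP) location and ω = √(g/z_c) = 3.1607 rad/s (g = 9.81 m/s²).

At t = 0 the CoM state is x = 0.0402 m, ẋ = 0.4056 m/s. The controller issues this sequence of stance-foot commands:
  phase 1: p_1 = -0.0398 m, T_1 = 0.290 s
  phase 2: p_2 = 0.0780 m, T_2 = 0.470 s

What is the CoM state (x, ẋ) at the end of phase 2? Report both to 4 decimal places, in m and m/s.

phase 1: p=-0.0398, T=0.290, ωT=0.916603, cosh=1.450328, sinh=1.050453; start (x,ẋ)=(0.040200, 0.405600) → end (x,ẋ)=(0.211027, 0.853866)
phase 2: p=0.0780, T=0.470, ωT=1.485529, cosh=2.321842, sinh=2.095459; start (x,ẋ)=(0.211027, 0.853866) → end (x,ẋ)=(0.952957, 2.863594)

x = 0.9530, ẋ = 2.8636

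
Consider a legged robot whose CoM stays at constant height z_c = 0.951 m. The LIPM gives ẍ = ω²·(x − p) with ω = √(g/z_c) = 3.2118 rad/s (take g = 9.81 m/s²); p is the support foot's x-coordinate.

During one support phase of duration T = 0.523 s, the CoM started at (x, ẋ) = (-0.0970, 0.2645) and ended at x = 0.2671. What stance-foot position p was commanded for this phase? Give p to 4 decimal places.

ωT = 3.2118·0.523 = 1.679771; cosh(ωT) = 2.775373, sinh(ωT) = 2.588956
x(T) = p + (x₀−p)·cosh(ωT) + (ẋ₀/ω)·sinh(ωT) ⇒ p·(1 − cosh) = x(T) − x₀·cosh − (ẋ₀/ω)·sinh
numerator   = 0.2671 − (-0.0970)·2.775373 − (0.2645/3.2118)·2.588956 = 0.323104
denominator = 1 − 2.775373 = -1.775373
p = 0.323104 / -1.775373 = -0.1820

p = -0.1820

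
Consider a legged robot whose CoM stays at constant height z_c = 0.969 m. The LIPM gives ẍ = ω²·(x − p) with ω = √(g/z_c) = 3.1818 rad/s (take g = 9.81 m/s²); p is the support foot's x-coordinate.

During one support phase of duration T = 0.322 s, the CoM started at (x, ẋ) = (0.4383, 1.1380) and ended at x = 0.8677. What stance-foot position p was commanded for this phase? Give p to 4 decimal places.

p = 0.4463

ωT = 3.1818·0.322 = 1.024540; cosh(ωT) = 1.572387, sinh(ωT) = 1.213425
x(T) = p + (x₀−p)·cosh(ωT) + (ẋ₀/ω)·sinh(ωT) ⇒ p·(1 − cosh) = x(T) − x₀·cosh − (ẋ₀/ω)·sinh
numerator   = 0.8677 − (0.4383)·1.572387 − (1.1380/3.1818)·1.213425 = -0.255470
denominator = 1 − 1.572387 = -0.572387
p = -0.255470 / -0.572387 = 0.4463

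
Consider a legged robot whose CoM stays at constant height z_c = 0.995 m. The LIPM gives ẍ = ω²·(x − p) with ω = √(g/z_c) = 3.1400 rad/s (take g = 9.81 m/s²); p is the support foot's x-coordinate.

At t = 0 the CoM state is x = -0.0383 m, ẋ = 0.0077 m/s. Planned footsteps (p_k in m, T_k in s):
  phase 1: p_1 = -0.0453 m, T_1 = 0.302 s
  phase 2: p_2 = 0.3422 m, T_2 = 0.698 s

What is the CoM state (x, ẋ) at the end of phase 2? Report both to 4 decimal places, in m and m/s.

phase 1: p=-0.0453, T=0.302, ωT=0.948280, cosh=1.484336, sinh=1.096930; start (x,ẋ)=(-0.038300, 0.007700) → end (x,ẋ)=(-0.032220, 0.035540)
phase 2: p=0.3422, T=0.698, ωT=2.191720, cosh=4.531160, sinh=4.419435; start (x,ẋ)=(-0.032220, 0.035540) → end (x,ẋ)=(-1.304334, -5.034795)

x = -1.3043, ẋ = -5.0348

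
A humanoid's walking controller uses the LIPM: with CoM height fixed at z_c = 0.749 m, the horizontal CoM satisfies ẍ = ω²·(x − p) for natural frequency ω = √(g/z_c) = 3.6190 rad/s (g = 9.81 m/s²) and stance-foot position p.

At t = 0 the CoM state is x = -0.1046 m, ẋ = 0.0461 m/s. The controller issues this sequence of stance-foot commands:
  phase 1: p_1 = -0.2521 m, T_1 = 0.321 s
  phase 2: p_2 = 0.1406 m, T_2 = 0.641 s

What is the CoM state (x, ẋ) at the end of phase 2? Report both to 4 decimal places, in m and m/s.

phase 1: p=-0.2521, T=0.321, ωT=1.161699, cosh=1.754156, sinh=1.441202; start (x,ẋ)=(-0.104600, 0.046100) → end (x,ẋ)=(0.024996, 0.850184)
phase 2: p=0.1406, T=0.641, ωT=2.319779, cosh=5.135861, sinh=5.037565; start (x,ẋ)=(0.024996, 0.850184) → end (x,ẋ)=(0.730313, 2.258863)

x = 0.7303, ẋ = 2.2589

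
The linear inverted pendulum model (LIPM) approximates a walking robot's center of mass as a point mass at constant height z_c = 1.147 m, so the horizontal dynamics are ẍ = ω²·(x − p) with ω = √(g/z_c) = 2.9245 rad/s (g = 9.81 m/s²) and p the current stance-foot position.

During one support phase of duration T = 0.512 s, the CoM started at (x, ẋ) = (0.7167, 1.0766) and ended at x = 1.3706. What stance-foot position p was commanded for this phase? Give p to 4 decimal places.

p = 0.8115

ωT = 2.9245·0.512 = 1.497344; cosh(ωT) = 2.346763, sinh(ωT) = 2.123039
x(T) = p + (x₀−p)·cosh(ωT) + (ẋ₀/ω)·sinh(ωT) ⇒ p·(1 − cosh) = x(T) − x₀·cosh − (ẋ₀/ω)·sinh
numerator   = 1.3706 − (0.7167)·2.346763 − (1.0766/2.9245)·2.123039 = -1.092882
denominator = 1 − 2.346763 = -1.346763
p = -1.092882 / -1.346763 = 0.8115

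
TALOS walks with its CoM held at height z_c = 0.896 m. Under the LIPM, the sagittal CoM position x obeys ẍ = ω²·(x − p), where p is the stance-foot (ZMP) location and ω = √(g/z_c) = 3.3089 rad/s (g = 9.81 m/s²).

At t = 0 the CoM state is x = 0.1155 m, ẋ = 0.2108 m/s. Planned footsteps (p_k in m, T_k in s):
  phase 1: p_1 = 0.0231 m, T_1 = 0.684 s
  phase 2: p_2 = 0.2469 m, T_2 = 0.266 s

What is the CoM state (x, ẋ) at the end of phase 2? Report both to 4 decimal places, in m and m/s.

phase 1: p=0.0231, T=0.684, ωT=2.263288, cosh=4.859327, sinh=4.755319; start (x,ẋ)=(0.115500, 0.210800) → end (x,ẋ)=(0.775049, 2.478249)
phase 2: p=0.2469, T=0.266, ωT=0.880167, cosh=1.413008, sinh=0.998295; start (x,ẋ)=(0.775049, 2.478249) → end (x,ẋ)=(1.740866, 5.246398)

x = 1.7409, ẋ = 5.2464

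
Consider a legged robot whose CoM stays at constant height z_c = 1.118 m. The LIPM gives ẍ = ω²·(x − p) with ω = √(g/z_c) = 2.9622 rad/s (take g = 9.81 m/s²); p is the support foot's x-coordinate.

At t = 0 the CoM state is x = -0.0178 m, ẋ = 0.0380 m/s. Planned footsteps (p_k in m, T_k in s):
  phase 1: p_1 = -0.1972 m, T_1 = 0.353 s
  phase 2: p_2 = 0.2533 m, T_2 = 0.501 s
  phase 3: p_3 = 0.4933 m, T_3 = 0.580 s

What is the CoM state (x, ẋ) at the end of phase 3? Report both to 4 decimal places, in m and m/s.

phase 1: p=-0.1972, T=0.353, ωT=1.045657, cosh=1.598364, sinh=1.246903; start (x,ẋ)=(-0.017800, 0.038000) → end (x,ẋ)=(0.105542, 0.723365)
phase 2: p=0.2533, T=0.501, ωT=1.484062, cosh=2.318771, sinh=2.092056; start (x,ẋ)=(0.105542, 0.723365) → end (x,ẋ)=(0.421560, 0.761649)
phase 3: p=0.4933, T=0.580, ωT=1.718076, cosh=2.876603, sinh=2.697192; start (x,ẋ)=(0.421560, 0.761649) → end (x,ẋ)=(0.980443, 1.617789)

x = 0.9804, ẋ = 1.6178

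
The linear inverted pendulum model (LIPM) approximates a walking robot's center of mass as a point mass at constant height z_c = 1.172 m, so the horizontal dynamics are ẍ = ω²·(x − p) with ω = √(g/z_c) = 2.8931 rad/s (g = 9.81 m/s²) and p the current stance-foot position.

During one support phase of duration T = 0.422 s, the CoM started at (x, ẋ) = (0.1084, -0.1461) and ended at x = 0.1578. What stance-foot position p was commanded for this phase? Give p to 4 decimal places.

ωT = 2.8931·0.422 = 1.220888; cosh(ωT) = 1.842583, sinh(ωT) = 1.547615
x(T) = p + (x₀−p)·cosh(ωT) + (ẋ₀/ω)·sinh(ωT) ⇒ p·(1 − cosh) = x(T) − x₀·cosh − (ẋ₀/ω)·sinh
numerator   = 0.1578 − (0.1084)·1.842583 − (-0.1461/2.8931)·1.547615 = 0.036218
denominator = 1 − 1.842583 = -0.842583
p = 0.036218 / -0.842583 = -0.0430

p = -0.0430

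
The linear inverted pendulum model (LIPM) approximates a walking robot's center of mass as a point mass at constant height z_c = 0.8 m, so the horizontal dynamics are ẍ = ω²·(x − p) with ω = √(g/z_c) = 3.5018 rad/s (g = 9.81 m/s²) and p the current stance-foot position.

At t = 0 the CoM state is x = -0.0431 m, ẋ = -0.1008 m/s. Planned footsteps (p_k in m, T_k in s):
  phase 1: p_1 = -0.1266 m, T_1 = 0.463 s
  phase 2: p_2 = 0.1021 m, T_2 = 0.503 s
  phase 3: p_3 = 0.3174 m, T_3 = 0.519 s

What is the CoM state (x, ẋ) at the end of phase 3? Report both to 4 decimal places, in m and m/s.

phase 1: p=-0.1266, T=0.463, ωT=1.621333, cosh=2.628734, sinh=2.431099; start (x,ẋ)=(-0.043100, -0.100800) → end (x,ẋ)=(0.022920, 0.445878)
phase 2: p=0.1021, T=0.503, ωT=1.761405, cosh=2.996208, sinh=2.824404; start (x,ẋ)=(0.022920, 0.445878) → end (x,ẋ)=(0.224485, 0.552808)
phase 3: p=0.3174, T=0.519, ωT=1.817434, cosh=3.159243, sinh=2.996800; start (x,ẋ)=(0.224485, 0.552808) → end (x,ẋ)=(0.496947, 0.771391)

x = 0.4969, ẋ = 0.7714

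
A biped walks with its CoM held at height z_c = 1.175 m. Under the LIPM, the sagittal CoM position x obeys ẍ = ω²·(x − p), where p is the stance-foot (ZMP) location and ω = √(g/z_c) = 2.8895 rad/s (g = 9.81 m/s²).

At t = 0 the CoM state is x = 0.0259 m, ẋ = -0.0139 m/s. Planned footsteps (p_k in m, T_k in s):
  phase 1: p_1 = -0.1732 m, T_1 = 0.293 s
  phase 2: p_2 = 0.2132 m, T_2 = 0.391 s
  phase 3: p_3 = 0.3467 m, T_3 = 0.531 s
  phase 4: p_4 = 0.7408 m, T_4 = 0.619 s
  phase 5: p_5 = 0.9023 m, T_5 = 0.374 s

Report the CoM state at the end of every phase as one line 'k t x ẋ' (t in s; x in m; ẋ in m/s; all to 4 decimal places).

phase 1: p=-0.1732, T=0.293, ωT=0.846623, cosh=1.380310, sinh=0.951450; start (x,ẋ)=(0.025900, -0.013900) → end (x,ẋ)=(0.097043, 0.528182)
phase 2: p=0.2132, T=0.391, ωT=1.129795, cosh=1.709060, sinh=1.385960; start (x,ẋ)=(0.097043, 0.528182) → end (x,ẋ)=(0.268025, 0.437517)
phase 3: p=0.3467, T=0.531, ωT=1.534325, cosh=2.426896, sinh=2.211295; start (x,ẋ)=(0.268025, 0.437517) → end (x,ẋ)=(0.490590, 0.559113)
phase 4: p=0.7408, T=0.619, ωT=1.788601, cosh=3.074135, sinh=2.906941; start (x,ẋ)=(0.490590, 0.559113) → end (x,ẋ)=(0.534109, -0.382876)
phase 5: p=0.9023, T=0.374, ωT=1.080673, cosh=1.643015, sinh=1.303647; start (x,ẋ)=(0.534109, -0.382876) → end (x,ẋ)=(0.124615, -2.016006)

1 0.2930 0.0970 0.5282
2 0.6840 0.2680 0.4375
3 1.2150 0.4906 0.5591
4 1.8340 0.5341 -0.3829
5 2.2080 0.1246 -2.0160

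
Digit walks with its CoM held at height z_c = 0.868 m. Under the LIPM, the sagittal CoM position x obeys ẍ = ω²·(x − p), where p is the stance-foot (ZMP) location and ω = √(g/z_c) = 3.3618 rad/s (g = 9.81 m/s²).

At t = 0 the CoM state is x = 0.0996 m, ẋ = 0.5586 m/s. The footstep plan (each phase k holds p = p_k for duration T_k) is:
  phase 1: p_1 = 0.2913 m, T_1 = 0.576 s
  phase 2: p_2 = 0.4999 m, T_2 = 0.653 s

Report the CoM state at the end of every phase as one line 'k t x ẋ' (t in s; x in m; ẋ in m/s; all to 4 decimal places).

phase 1: p=0.2913, T=0.576, ωT=1.936397, cosh=3.538972, sinh=3.394750; start (x,ẋ)=(0.099600, 0.558600) → end (x,ẋ)=(0.176954, -0.210900)
phase 2: p=0.4999, T=0.653, ωT=2.195255, cosh=4.546812, sinh=4.435482; start (x,ẋ)=(0.176954, -0.210900) → end (x,ẋ)=(-1.246732, -5.774439)

1 0.5760 0.1770 -0.2109
2 1.2290 -1.2467 -5.7744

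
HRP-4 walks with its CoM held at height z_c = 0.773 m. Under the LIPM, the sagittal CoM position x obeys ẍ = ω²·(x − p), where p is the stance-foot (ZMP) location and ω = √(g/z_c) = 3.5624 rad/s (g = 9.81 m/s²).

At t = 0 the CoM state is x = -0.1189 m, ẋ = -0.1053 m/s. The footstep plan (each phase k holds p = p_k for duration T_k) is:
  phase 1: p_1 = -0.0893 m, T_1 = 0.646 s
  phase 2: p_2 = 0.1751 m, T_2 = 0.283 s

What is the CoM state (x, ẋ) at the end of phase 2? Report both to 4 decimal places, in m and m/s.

phase 1: p=-0.0893, T=0.646, ωT=2.301310, cosh=5.043694, sinh=4.943567; start (x,ẋ)=(-0.118900, -0.105300) → end (x,ẋ)=(-0.384719, -1.052386)
phase 2: p=0.1751, T=0.283, ωT=1.008159, cosh=1.552721, sinh=1.187831; start (x,ẋ)=(-0.384719, -1.052386) → end (x,ẋ)=(-1.045045, -4.002950)

x = -1.0450, ẋ = -4.0030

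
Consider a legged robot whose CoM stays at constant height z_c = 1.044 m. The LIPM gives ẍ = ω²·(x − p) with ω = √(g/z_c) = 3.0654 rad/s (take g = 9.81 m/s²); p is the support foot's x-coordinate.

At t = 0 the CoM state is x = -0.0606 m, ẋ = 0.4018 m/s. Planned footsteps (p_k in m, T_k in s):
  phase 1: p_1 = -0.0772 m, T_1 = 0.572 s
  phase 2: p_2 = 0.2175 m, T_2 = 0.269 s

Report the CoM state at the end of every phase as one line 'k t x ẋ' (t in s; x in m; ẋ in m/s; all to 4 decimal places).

phase 1: p=-0.0772, T=0.572, ωT=1.753409, cosh=2.973718, sinh=2.800535; start (x,ẋ)=(-0.060600, 0.401800) → end (x,ẋ)=(0.339246, 1.337347)
phase 2: p=0.2175, T=0.269, ωT=0.824593, cosh=1.359682, sinh=0.921269; start (x,ẋ)=(0.339246, 1.337347) → end (x,ẋ)=(0.784960, 2.162185)

1 0.5720 0.3392 1.3373
2 0.8410 0.7850 2.1622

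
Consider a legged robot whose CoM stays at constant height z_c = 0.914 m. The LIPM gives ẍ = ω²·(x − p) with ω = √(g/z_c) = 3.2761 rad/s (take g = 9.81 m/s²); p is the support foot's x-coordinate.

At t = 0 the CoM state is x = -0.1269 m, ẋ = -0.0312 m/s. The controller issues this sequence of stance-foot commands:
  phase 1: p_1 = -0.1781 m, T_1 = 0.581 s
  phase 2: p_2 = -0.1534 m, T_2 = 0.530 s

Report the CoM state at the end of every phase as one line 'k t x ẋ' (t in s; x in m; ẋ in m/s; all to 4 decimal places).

1 0.5810 -0.0338 0.4432
2 1.1110 0.5687 2.3746

phase 1: p=-0.1781, T=0.581, ωT=1.903414, cosh=3.428909, sinh=3.279850; start (x,ẋ)=(-0.126900, -0.031200) → end (x,ẋ)=(-0.033776, 0.443168)
phase 2: p=-0.1534, T=0.530, ωT=1.736333, cosh=2.926327, sinh=2.750162; start (x,ẋ)=(-0.033776, 0.443168) → end (x,ẋ)=(0.568683, 2.374648)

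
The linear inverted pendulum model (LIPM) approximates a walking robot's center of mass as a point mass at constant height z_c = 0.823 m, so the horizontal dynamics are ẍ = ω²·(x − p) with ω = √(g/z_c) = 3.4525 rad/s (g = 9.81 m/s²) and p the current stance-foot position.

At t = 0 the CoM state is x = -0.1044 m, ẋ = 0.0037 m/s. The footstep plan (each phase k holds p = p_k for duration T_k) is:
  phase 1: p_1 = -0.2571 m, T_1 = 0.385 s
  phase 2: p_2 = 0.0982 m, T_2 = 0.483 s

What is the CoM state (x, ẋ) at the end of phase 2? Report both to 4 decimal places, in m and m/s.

phase 1: p=-0.2571, T=0.385, ωT=1.329213, cosh=2.021376, sinh=1.756691; start (x,ẋ)=(-0.104400, 0.003700) → end (x,ẋ)=(0.053447, 0.933601)
phase 2: p=0.0982, T=0.483, ωT=1.667558, cosh=2.743958, sinh=2.555251; start (x,ẋ)=(0.053447, 0.933601) → end (x,ẋ)=(0.666372, 2.166948)

x = 0.6664, ẋ = 2.1669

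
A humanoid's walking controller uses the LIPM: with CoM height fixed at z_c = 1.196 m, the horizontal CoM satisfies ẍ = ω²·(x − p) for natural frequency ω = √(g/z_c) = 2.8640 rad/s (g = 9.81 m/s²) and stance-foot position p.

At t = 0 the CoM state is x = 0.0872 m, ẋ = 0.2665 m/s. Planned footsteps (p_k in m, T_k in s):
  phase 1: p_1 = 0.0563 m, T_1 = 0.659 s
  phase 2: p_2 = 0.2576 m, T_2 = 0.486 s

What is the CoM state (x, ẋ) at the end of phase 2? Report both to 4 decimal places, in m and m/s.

x = 1.4724, ẋ = 3.6293

phase 1: p=0.0563, T=0.659, ωT=1.887376, cosh=3.376745, sinh=3.225277; start (x,ẋ)=(0.087200, 0.266500) → end (x,ẋ)=(0.460759, 1.185332)
phase 2: p=0.2576, T=0.486, ωT=1.391904, cosh=2.135552, sinh=1.886950; start (x,ẋ)=(0.460759, 1.185332) → end (x,ẋ)=(1.472414, 3.629254)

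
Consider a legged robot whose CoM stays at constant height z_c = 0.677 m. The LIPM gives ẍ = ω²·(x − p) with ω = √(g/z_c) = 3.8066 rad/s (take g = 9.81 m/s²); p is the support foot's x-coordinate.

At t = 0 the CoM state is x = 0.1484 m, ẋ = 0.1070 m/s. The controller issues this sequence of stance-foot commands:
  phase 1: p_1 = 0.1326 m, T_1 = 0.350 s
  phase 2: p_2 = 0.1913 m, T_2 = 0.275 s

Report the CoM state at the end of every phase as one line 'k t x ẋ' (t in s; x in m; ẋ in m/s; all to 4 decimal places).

1 0.3500 0.2142 0.3229
2 0.6250 0.3338 0.6253

phase 1: p=0.1326, T=0.350, ωT=1.332310, cosh=2.026827, sinh=1.762960; start (x,ẋ)=(0.148400, 0.107000) → end (x,ẋ)=(0.214179, 0.322903)
phase 2: p=0.1913, T=0.275, ωT=1.046815, cosh=1.599809, sinh=1.248755; start (x,ẋ)=(0.214179, 0.322903) → end (x,ẋ)=(0.333830, 0.625338)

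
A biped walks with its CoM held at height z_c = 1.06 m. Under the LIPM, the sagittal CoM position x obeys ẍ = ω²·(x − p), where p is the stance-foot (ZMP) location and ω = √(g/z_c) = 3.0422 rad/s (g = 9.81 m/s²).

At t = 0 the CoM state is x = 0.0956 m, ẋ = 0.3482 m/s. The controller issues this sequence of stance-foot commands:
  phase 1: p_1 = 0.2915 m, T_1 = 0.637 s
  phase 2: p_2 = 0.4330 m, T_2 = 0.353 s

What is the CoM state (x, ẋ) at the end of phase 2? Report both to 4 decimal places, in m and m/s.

x = -0.6335, ẋ = -3.0509

phase 1: p=0.2915, T=0.637, ωT=1.937881, cosh=3.544016, sinh=3.400008; start (x,ẋ)=(0.095600, 0.348200) → end (x,ẋ)=(-0.013619, -0.792266)
phase 2: p=0.4330, T=0.353, ωT=1.073897, cosh=1.634218, sinh=1.292544; start (x,ẋ)=(-0.013619, -0.792266) → end (x,ẋ)=(-0.633484, -3.050921)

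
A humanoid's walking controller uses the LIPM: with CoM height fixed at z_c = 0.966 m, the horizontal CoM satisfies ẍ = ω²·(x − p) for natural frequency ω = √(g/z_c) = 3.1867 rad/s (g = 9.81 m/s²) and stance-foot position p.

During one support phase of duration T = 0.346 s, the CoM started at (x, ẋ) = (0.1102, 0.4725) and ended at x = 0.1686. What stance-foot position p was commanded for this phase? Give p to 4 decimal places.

p = 0.3190

ωT = 3.1867·0.346 = 1.102598; cosh(ωT) = 1.671994, sinh(ωT) = 1.339987
x(T) = p + (x₀−p)·cosh(ωT) + (ẋ₀/ω)·sinh(ωT) ⇒ p·(1 − cosh) = x(T) − x₀·cosh − (ẋ₀/ω)·sinh
numerator   = 0.1686 − (0.1102)·1.671994 − (0.4725/3.1867)·1.339987 = -0.214337
denominator = 1 − 1.671994 = -0.671994
p = -0.214337 / -0.671994 = 0.3190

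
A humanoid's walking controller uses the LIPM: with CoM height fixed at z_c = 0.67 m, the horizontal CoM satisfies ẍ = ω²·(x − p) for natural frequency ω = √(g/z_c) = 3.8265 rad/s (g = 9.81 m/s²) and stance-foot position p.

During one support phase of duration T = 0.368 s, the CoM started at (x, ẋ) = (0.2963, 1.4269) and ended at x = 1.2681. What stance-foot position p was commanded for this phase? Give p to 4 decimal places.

p = 0.0776

ωT = 3.8265·0.368 = 1.408152; cosh(ωT) = 2.166494, sinh(ωT) = 1.921899
x(T) = p + (x₀−p)·cosh(ωT) + (ẋ₀/ω)·sinh(ωT) ⇒ p·(1 − cosh) = x(T) − x₀·cosh − (ẋ₀/ω)·sinh
numerator   = 1.2681 − (0.2963)·2.166494 − (1.4269/3.8265)·1.921899 = -0.090507
denominator = 1 − 2.166494 = -1.166494
p = -0.090507 / -1.166494 = 0.0776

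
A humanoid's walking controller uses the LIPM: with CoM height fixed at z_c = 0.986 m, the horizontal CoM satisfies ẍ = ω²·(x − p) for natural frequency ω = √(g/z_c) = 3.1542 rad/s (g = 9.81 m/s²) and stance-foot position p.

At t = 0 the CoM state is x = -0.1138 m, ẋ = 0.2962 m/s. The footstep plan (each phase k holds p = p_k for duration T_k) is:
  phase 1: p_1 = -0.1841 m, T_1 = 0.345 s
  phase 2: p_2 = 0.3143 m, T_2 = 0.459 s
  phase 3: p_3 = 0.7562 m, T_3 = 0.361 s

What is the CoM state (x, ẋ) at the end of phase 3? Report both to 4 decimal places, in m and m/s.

x = -0.0958, ẋ = -2.1209

phase 1: p=-0.1841, T=0.345, ωT=1.088199, cosh=1.652872, sinh=1.316050; start (x,ẋ)=(-0.113800, 0.296200) → end (x,ẋ)=(0.055683, 0.781402)
phase 2: p=0.3143, T=0.459, ωT=1.447778, cosh=2.244372, sinh=2.009280; start (x,ẋ)=(0.055683, 0.781402) → end (x,ẋ)=(0.231633, 0.114725)
phase 3: p=0.7562, T=0.361, ωT=1.138666, cosh=1.721423, sinh=1.401177; start (x,ẋ)=(0.231633, 0.114725) → end (x,ẋ)=(-0.095838, -2.120883)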